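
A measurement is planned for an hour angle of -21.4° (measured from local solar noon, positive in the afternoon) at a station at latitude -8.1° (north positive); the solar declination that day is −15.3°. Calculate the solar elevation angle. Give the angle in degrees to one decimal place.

cos θ_z = sin(-8.1°) sin(-15.3°) + cos(-8.1°) cos(-15.3°) cos(-21.40°) = 0.0372 + 0.8891 = 0.9263.
θ_z = arccos(0.9263) = 22.13°, so the elevation is 90° − 22.13° = 67.87°.

67.9°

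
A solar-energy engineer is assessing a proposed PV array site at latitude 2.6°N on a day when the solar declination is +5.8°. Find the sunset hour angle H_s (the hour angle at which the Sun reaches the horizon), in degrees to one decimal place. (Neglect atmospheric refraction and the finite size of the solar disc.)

cos H_s = −tan(2.6°) · tan(5.8°) = -0.0046, so H_s = arccos(-0.0046) = 90.26°.

90.3°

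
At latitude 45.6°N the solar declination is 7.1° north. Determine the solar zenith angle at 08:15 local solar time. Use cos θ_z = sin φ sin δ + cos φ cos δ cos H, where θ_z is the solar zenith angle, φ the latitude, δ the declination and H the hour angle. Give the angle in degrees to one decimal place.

61.7°

Hour angle H = 15° × (8.25 − 12) = -56.25°.
cos θ_z = sin(45.6°) sin(7.1°) + cos(45.6°) cos(7.1°) cos(-56.25°) = 0.0883 + 0.3857 = 0.4740.
θ_z = arccos(0.4740) = 61.71°.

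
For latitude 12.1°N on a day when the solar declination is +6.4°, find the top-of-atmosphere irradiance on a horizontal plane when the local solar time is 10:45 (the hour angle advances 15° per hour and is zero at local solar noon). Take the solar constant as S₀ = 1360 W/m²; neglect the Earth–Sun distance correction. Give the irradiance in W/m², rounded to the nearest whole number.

Hour angle H = 15° × (10.75 − 12) = -18.75°.
With φ = 12.1°, δ = 6.4°, H = -18.75°: sin φ sin δ = 0.0234, cos φ cos δ cos H = 0.9201, so cos θ_z = 0.9435.
Top-of-atmosphere irradiance = S₀ cos θ_z = 1360 × 0.9435 = 1283.16 W/m².

1283 W/m²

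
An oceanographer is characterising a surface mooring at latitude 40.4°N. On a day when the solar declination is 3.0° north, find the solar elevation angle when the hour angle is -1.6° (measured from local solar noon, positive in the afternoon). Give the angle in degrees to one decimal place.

cos θ_z = sin φ sin δ + cos φ cos δ cos H = (0.6481)(0.0523) + (0.7615)(0.9986)(0.9996) = 0.7940.
θ_z = arccos(0.7940) = 37.44°, so the elevation is 90° − 37.44° = 52.56°.

52.6°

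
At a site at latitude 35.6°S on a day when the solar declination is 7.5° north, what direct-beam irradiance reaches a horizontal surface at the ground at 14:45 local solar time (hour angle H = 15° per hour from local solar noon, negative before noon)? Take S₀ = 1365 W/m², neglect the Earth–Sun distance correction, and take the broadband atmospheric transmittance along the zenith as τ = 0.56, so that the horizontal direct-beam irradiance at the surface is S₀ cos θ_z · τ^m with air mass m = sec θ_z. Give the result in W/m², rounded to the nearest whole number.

242 W/m²

Hour angle H = 15° × (14.75 − 12) = 41.25°.
With φ = -35.6°, δ = 7.5°, H = 41.25°: sin φ sin δ = -0.0760, cos φ cos δ cos H = 0.6061, so cos θ_z = 0.5301.
Air mass m = 1/cos θ_z = 1/0.5301 = 1.886; τ^m = 0.56^1.886 = 0.3350.
Surface direct beam = 1365 × 0.5301 × 0.3350 = 242.40 W/m².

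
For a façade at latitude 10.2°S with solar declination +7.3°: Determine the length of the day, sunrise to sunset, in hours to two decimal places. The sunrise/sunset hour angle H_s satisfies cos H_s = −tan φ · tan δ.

The sunset hour angle satisfies cos H_s = −tan φ tan δ = 0.0230, giving H_s = 88.68°.
Day length = 2 H_s / 15° h⁻¹ = 177.36° / 15 = 11.824 h.

11.82 hours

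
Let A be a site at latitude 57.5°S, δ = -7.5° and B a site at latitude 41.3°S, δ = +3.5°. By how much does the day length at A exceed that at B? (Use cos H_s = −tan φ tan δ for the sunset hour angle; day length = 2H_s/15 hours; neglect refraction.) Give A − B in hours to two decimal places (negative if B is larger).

A: H_s = arccos(−tan -57.5° · tan -7.5°) = 101.93°, so 2H_s/15 = 13.5907 h.
B: H_s = arccos(−tan -41.3° · tan 3.5°) = 86.92°, so 2H_s/15 = 11.5893 h.
A − B = 13.5907 − 11.5893 = 2.0014 h.

+2.00 h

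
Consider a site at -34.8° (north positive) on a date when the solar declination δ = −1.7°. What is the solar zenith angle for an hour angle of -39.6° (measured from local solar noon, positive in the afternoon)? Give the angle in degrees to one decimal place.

49.5°

cos θ_z = sin(-34.8°) sin(-1.7°) + cos(-34.8°) cos(-1.7°) cos(-39.60°) = 0.0169 + 0.6324 = 0.6493.
θ_z = arccos(0.6493) = 49.51°.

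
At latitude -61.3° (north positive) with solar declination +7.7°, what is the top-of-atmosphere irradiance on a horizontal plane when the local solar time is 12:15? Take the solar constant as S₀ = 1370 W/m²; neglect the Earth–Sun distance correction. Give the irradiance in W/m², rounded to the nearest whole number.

Hour angle H = 15° × (12.25 − 12) = 3.75°.
With φ = -61.3°, δ = 7.7°, H = 3.75°: sin φ sin δ = -0.1175, cos φ cos δ cos H = 0.4749, so cos θ_z = 0.3574.
Top-of-atmosphere irradiance = S₀ cos θ_z = 1370 × 0.3574 = 489.64 W/m².

490 W/m²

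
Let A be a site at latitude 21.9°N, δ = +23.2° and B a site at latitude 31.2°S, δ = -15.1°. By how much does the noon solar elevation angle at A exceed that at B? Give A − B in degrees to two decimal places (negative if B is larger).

+14.80°

A: 90° − |21.9 − (23.2)| = 88.70°.
B: 90° − |-31.2 − (-15.1)| = 73.90°.
A − B = 88.70 − 73.90 = 14.80°.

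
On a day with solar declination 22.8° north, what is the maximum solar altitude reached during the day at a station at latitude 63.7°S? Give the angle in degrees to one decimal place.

At local solar noon the hour angle is zero, so the elevation is 90° − |φ − δ| = 90° − |-63.7° − (22.8°)| = 90° − 86.5° = 3.5°.

3.5°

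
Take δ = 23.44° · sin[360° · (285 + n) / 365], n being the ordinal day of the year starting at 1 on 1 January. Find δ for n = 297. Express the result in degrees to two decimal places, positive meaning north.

360 × (285 + 297) / 365 = 574.027°; sin(574.027°) = -0.5596.
δ = 23.44 × -0.5596 = -13.117° ≈ -13.12°.

-13.12°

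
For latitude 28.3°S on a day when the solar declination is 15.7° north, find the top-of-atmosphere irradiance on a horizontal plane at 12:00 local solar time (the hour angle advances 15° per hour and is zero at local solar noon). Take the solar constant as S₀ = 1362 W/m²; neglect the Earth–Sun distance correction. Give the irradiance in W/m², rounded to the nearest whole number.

980 W/m²

Hour angle H = 15° × (12 − 12) = 0.00°.
cos θ_z = sin φ sin δ + cos φ cos δ cos H = (-0.4741)(0.2706) + (0.8805)(0.9627)(1.0000) = 0.7194.
Top-of-atmosphere irradiance = S₀ cos θ_z = 1362 × 0.7194 = 979.82 W/m².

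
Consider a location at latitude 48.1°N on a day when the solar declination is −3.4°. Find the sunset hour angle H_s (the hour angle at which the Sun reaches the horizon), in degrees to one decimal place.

86.2°

The sunset hour angle satisfies cos H_s = −tan φ tan δ = 0.0662, giving H_s = 86.20°.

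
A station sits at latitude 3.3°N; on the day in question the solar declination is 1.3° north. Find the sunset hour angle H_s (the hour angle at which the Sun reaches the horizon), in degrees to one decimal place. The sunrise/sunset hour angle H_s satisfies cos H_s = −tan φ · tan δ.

The sunset hour angle satisfies cos H_s = −tan φ tan δ = -0.0013, giving H_s = 90.07°.

90.1°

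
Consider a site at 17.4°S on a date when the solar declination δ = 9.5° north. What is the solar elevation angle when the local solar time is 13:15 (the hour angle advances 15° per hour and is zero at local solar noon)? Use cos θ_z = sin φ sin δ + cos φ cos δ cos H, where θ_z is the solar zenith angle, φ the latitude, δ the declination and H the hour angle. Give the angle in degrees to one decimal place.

57.3°

Hour angle H = 15° × (13.25 − 12) = 18.75°.
With φ = -17.4°, δ = 9.5°, H = 18.75°: sin φ sin δ = -0.0494, cos φ cos δ cos H = 0.8912, so cos θ_z = 0.8418.
θ_z = arccos(0.8418) = 32.67°, so the elevation is 90° − 32.67° = 57.33°.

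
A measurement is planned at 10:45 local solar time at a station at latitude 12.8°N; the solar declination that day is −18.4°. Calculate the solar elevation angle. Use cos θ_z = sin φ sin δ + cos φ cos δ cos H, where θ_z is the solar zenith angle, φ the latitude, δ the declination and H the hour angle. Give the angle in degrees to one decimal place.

53.7°

Hour angle H = 15° × (10.75 − 12) = -18.75°.
cos θ_z = sin(12.8°) sin(-18.4°) + cos(12.8°) cos(-18.4°) cos(-18.75°) = -0.0699 + 0.8762 = 0.8063.
θ_z = arccos(0.8063) = 36.26°, so the elevation is 90° − 36.26° = 53.74°.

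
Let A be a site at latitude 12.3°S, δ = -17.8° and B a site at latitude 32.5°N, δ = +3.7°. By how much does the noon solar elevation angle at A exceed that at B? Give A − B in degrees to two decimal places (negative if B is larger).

+23.30°

A: 90° − |-12.3 − (-17.8)| = 84.50°.
B: 90° − |32.5 − (3.7)| = 61.20°.
A − B = 84.50 − 61.20 = 23.30°.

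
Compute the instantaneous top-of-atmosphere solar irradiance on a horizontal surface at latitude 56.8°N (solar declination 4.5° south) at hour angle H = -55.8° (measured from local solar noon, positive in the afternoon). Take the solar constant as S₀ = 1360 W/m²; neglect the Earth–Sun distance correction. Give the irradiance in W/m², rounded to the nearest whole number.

328 W/m²

cos θ_z = sin(56.8°) sin(-4.5°) + cos(56.8°) cos(-4.5°) cos(-55.80°) = -0.0657 + 0.3068 = 0.2411.
Top-of-atmosphere irradiance = S₀ cos θ_z = 1360 × 0.2411 = 327.90 W/m².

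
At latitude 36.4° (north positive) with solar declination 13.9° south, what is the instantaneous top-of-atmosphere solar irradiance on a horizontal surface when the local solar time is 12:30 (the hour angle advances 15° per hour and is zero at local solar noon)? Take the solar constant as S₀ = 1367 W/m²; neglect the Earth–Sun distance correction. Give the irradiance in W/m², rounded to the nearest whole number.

Hour angle H = 15° × (12.5 − 12) = 7.50°.
cos θ_z = sin(36.4°) sin(-13.9°) + cos(36.4°) cos(-13.9°) cos(7.50°) = -0.1426 + 0.7746 = 0.6320.
Top-of-atmosphere irradiance = S₀ cos θ_z = 1367 × 0.6320 = 863.94 W/m².

864 W/m²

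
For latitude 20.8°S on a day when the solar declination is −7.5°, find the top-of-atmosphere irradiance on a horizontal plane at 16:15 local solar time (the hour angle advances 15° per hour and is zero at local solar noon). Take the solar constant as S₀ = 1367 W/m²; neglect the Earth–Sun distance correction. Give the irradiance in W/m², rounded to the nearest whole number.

624 W/m²

Hour angle H = 15° × (16.25 − 12) = 63.75°.
cos θ_z = sin φ sin δ + cos φ cos δ cos H = (-0.3551)(-0.1305) + (0.9348)(0.9914)(0.4423) = 0.4562.
Top-of-atmosphere irradiance = S₀ cos θ_z = 1367 × 0.4562 = 623.63 W/m².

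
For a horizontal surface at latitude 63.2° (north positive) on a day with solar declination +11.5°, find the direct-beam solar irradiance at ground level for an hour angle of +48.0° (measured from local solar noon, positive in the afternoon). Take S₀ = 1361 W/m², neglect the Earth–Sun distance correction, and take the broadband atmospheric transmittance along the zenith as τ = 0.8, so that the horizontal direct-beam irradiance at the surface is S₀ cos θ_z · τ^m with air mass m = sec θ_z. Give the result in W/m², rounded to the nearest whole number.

cos θ_z = sin φ sin δ + cos φ cos δ cos H = (0.8926)(0.1994) + (0.4509)(0.9799)(0.6691) = 0.4736.
Air mass m = 1/cos θ_z = 1/0.4736 = 2.111; τ^m = 0.8^2.111 = 0.6243.
Surface direct beam = 1361 × 0.4736 × 0.6243 = 402.40 W/m².

402 W/m²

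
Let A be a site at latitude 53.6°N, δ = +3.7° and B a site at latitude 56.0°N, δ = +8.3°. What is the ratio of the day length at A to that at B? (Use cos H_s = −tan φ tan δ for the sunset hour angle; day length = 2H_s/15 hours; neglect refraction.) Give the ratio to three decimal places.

A: H_s = arccos(−tan 53.6° · tan 3.7°) = 95.03°, so 2H_s/15 = 12.6707 h.
B: H_s = arccos(−tan 56.0° · tan 8.3°) = 102.49°, so 2H_s/15 = 13.6653 h.
Ratio A/B = 12.6707 / 13.6653 = 0.9272.

0.927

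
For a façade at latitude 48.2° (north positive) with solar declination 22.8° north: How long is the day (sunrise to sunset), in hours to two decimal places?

15.74 hours

−tan φ tan δ = −(1.1184)(0.4204) = -0.4702; H_s = arccos(-0.4702) = 118.05°.
Day length = 2 H_s / 15° h⁻¹ = 236.10° / 15 = 15.740 h.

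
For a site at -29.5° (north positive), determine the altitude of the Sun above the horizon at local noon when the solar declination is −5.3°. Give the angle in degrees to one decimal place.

65.8°

At local solar noon the hour angle is zero, so the elevation is 90° − |φ − δ| = 90° − |-29.5° − (-5.3°)| = 90° − 24.2° = 65.8°.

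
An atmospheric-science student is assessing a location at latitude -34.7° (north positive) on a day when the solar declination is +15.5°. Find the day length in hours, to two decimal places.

10.52 hours

cos H_s = −tan(-34.7°) · tan(15.5°) = 0.1920, so H_s = arccos(0.1920) = 78.93°.
Day length = 2 H_s / 15° h⁻¹ = 157.86° / 15 = 10.524 h.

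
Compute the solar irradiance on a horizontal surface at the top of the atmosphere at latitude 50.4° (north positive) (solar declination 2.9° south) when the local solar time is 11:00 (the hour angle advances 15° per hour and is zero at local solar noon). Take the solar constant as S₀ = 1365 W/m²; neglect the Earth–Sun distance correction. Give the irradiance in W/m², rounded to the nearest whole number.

786 W/m²

Hour angle H = 15° × (11 − 12) = -15.00°.
cos θ_z = sin φ sin δ + cos φ cos δ cos H = (0.7705)(-0.0506) + (0.6374)(0.9987)(0.9659) = 0.5759.
Top-of-atmosphere irradiance = S₀ cos θ_z = 1365 × 0.5759 = 786.10 W/m².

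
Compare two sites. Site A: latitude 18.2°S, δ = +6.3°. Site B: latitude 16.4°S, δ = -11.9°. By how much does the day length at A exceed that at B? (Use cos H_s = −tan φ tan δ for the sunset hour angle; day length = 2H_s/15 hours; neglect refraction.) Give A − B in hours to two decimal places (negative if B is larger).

-0.75 h

A: H_s = arccos(−tan -18.2° · tan 6.3°) = 87.92°, so 2H_s/15 = 11.7227 h.
B: H_s = arccos(−tan -16.4° · tan -11.9°) = 93.56°, so 2H_s/15 = 12.4747 h.
A − B = 11.7227 − 12.4747 = -0.7520 h.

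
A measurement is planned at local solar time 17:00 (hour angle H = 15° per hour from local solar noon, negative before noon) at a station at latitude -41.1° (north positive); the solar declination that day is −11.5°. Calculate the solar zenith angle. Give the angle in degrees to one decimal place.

71.2°

Hour angle H = 15° × (17 − 12) = 75.00°.
With φ = -41.1°, δ = -11.5°, H = 75.00°: sin φ sin δ = 0.1311, cos φ cos δ cos H = 0.1911, so cos θ_z = 0.3222.
θ_z = arccos(0.3222) = 71.20°.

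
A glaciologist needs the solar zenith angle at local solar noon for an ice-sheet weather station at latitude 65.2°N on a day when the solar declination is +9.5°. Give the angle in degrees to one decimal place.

At local solar noon the hour angle is zero, so the zenith angle is |φ − δ| = |65.2° − (9.5°)| = 55.7°.

55.7°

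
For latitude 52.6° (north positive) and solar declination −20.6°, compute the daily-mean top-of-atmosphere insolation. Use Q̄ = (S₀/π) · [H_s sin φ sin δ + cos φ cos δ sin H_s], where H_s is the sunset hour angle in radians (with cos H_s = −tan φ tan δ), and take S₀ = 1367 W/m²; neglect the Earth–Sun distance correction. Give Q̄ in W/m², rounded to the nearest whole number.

87 W/m²

The sunset hour angle satisfies cos H_s = −tan φ tan δ = 0.4916, giving H_s = 60.55°. In radians, H_s = 1.0568.
H_s sin φ sin δ = 1.0568 × 0.7944 × -0.3518 = -0.2953.
cos φ cos δ sin H_s = 0.6074 × 0.9361 × 0.8708 = 0.4951.
Q̄ = (1367/π) × (-0.2953 + 0.4951) = 435.13 × 0.1998 = 86.94 W/m².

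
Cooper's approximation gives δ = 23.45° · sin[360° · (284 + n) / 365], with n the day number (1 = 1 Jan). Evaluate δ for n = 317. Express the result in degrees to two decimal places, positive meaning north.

360 × (284 + 317) / 365 = 592.767°; sin(592.767°) = -0.7962.
δ = 23.45 × -0.7962 = -18.671° ≈ -18.67°.

-18.67°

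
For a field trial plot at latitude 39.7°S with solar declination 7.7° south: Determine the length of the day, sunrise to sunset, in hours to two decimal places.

−tan φ tan δ = −(-0.8302)(-0.1352) = -0.1122; H_s = arccos(-0.1122) = 96.44°.
Day length = 2 H_s / 15° h⁻¹ = 192.88° / 15 = 12.859 h.

12.86 hours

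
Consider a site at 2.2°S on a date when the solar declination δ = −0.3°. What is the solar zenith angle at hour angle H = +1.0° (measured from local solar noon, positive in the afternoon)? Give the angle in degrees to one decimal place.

2.1°

cos θ_z = sin φ sin δ + cos φ cos δ cos H = (-0.0384)(-0.0052) + (0.9993)(1.0000)(0.9998) = 0.9993.
θ_z = arccos(0.9993) = 2.14°.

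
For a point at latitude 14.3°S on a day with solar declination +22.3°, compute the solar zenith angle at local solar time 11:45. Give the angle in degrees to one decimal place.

Hour angle H = 15° × (11.75 − 12) = -3.75°.
cos θ_z = sin(-14.3°) sin(22.3°) + cos(-14.3°) cos(22.3°) cos(-3.75°) = -0.0937 + 0.8946 = 0.8009.
θ_z = arccos(0.8009) = 36.78°.

36.8°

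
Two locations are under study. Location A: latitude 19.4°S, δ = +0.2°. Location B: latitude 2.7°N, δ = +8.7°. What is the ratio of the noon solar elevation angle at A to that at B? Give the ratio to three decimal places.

A: 90° − |-19.4 − (0.2)| = 70.40°.
B: 90° − |2.7 − (8.7)| = 84.00°.
Ratio A/B = 70.4000 / 84.0000 = 0.8381.

0.838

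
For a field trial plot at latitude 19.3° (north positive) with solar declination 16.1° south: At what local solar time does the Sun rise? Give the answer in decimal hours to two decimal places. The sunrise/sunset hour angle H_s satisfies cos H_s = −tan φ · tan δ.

cos H_s = −tan(19.3°) · tan(-16.1°) = 0.1011, so H_s = arccos(0.1011) = 84.20°.
Sunrise is at 12 − H_s/15 = 12 − 5.613 = 6.387 h local solar time.

6.39 h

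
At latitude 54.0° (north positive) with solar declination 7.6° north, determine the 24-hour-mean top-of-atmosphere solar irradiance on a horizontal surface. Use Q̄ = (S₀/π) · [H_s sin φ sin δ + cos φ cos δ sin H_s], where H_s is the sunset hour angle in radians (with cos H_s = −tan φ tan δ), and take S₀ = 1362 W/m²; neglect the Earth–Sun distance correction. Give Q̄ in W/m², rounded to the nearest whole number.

330 W/m²

The sunset hour angle satisfies cos H_s = −tan φ tan δ = -0.1836, giving H_s = 100.58°. In radians, H_s = 1.7555.
H_s sin φ sin δ = 1.7555 × 0.8090 × 0.1323 = 0.1879.
cos φ cos δ sin H_s = 0.5878 × 0.9912 × 0.9830 = 0.5727.
Q̄ = (1362/π) × (0.1879 + 0.5727) = 433.54 × 0.7606 = 329.75 W/m².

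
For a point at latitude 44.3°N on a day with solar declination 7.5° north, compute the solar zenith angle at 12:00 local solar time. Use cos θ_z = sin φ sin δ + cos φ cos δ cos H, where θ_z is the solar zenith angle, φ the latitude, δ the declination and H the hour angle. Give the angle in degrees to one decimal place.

36.8°

Hour angle H = 15° × (12 − 12) = 0.00°.
With φ = 44.3°, δ = 7.5°, H = 0.00°: sin φ sin δ = 0.0912, cos φ cos δ cos H = 0.7096, so cos θ_z = 0.8008.
θ_z = arccos(0.8008) = 36.79°.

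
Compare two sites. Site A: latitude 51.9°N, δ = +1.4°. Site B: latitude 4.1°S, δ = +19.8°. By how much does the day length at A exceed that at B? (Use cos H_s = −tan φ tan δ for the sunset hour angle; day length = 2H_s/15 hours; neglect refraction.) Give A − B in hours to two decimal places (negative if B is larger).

A: H_s = arccos(−tan 51.9° · tan 1.4°) = 91.79°, so 2H_s/15 = 12.2387 h.
B: H_s = arccos(−tan -4.1° · tan 19.8°) = 88.52°, so 2H_s/15 = 11.8027 h.
A − B = 12.2387 − 11.8027 = 0.4360 h.

+0.44 h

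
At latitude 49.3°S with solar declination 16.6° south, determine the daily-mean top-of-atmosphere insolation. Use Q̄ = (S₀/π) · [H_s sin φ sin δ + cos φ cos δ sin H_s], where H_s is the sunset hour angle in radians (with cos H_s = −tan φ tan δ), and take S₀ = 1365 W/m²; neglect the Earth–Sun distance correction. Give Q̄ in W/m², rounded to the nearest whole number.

cos H_s = −tan(-49.3°) · tan(-16.6°) = -0.3466, so H_s = arccos(-0.3466) = 110.28°. In radians, H_s = 1.9247.
H_s sin φ sin δ = 1.9247 × -0.7581 × -0.2857 = 0.4169.
cos φ cos δ sin H_s = 0.6521 × 0.9583 × 0.9380 = 0.5862.
Q̄ = (1365/π) × (0.4169 + 0.5862) = 434.49 × 1.0031 = 435.84 W/m².

436 W/m²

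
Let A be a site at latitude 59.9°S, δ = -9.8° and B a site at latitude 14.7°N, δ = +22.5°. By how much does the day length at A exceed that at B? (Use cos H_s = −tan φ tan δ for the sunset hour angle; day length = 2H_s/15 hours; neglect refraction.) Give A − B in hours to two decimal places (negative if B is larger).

+1.48 h

A: H_s = arccos(−tan -59.9° · tan -9.8°) = 107.34°, so 2H_s/15 = 14.3120 h.
B: H_s = arccos(−tan 14.7° · tan 22.5°) = 96.24°, so 2H_s/15 = 12.8320 h.
A − B = 14.3120 − 12.8320 = 1.4800 h.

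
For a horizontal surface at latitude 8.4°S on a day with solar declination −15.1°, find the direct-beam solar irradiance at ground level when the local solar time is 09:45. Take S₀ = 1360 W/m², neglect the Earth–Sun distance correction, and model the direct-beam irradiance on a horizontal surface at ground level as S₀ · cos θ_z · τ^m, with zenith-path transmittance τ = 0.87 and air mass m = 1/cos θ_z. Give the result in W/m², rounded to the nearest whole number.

Hour angle H = 15° × (9.75 − 12) = -33.75°.
cos θ_z = sin(-8.4°) sin(-15.1°) + cos(-8.4°) cos(-15.1°) cos(-33.75°) = 0.0381 + 0.7941 = 0.8322.
Air mass m = 1/cos θ_z = 1/0.8322 = 1.202; τ^m = 0.87^1.202 = 0.8459.
Surface direct beam = 1360 × 0.8322 × 0.8459 = 957.38 W/m².

957 W/m²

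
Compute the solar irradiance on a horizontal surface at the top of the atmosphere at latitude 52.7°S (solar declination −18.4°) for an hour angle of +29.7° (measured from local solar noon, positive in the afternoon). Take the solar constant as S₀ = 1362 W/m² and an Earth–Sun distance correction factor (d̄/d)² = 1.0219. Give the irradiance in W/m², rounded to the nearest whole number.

cos θ_z = sin φ sin δ + cos φ cos δ cos H = (-0.7955)(-0.3156) + (0.6060)(0.9489)(0.8686) = 0.7505.
Top-of-atmosphere irradiance = S₀ (d̄/d)² cos θ_z = 1362 × 1.0219 × 0.7505 = 1044.57 W/m².

1045 W/m²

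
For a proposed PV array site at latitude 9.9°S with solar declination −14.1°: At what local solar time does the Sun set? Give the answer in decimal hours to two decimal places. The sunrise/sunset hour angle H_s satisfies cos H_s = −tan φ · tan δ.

cos H_s = −tan(-9.9°) · tan(-14.1°) = -0.0438, so H_s = arccos(-0.0438) = 92.51°.
Sunset is at 12 + H_s/15 = 12 + 6.167 = 18.167 h local solar time.

18.17 h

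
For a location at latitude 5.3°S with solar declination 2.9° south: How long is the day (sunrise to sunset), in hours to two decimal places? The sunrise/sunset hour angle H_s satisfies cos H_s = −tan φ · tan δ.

−tan φ tan δ = −(-0.0928)(-0.0507) = -0.0047; H_s = arccos(-0.0047) = 90.27°.
Day length = 2 H_s / 15° h⁻¹ = 180.54° / 15 = 12.036 h.

12.04 hours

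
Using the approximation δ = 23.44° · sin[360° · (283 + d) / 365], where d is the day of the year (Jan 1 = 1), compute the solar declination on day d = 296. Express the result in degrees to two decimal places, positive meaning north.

360 × (283 + 296) / 365 = 571.068°; sin(571.068°) = -0.5161.
δ = 23.44 × -0.5161 = -12.097° ≈ -12.10°.

-12.10°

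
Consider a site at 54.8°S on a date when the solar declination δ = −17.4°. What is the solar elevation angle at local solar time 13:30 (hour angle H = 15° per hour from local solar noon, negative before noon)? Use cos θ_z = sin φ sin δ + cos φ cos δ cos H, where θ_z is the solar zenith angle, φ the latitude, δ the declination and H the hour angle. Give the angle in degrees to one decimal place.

Hour angle H = 15° × (13.5 − 12) = 22.50°.
cos θ_z = sin φ sin δ + cos φ cos δ cos H = (-0.8171)(-0.2990) + (0.5764)(0.9542)(0.9239) = 0.7525.
θ_z = arccos(0.7525) = 41.19°, so the elevation is 90° − 41.19° = 48.81°.

48.8°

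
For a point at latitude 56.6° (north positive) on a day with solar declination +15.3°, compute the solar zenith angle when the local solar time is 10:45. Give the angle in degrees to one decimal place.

Hour angle H = 15° × (10.75 − 12) = -18.75°.
cos θ_z = sin φ sin δ + cos φ cos δ cos H = (0.8348)(0.2639) + (0.5505)(0.9646)(0.9469) = 0.7231.
θ_z = arccos(0.7231) = 43.69°.

43.7°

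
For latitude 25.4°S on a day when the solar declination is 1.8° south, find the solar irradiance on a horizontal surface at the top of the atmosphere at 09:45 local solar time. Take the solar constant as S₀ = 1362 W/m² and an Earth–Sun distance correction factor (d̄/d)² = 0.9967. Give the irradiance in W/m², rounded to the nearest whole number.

1037 W/m²

Hour angle H = 15° × (9.75 − 12) = -33.75°.
cos θ_z = sin(-25.4°) sin(-1.8°) + cos(-25.4°) cos(-1.8°) cos(-33.75°) = 0.0135 + 0.7507 = 0.7642.
Top-of-atmosphere irradiance = S₀ (d̄/d)² cos θ_z = 1362 × 0.9967 × 0.7642 = 1037.41 W/m².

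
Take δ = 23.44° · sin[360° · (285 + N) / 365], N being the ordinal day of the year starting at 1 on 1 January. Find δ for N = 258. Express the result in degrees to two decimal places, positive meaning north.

+1.81°

360 × (285 + 258) / 365 = 535.562°; sin(535.562°) = 0.0774.
δ = 23.44 × 0.0774 = 1.814° ≈ +1.81°.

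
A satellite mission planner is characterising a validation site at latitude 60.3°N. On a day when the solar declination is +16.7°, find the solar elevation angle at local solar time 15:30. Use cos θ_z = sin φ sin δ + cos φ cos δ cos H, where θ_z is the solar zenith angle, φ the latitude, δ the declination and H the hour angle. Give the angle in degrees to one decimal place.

32.6°

Hour angle H = 15° × (15.5 − 12) = 52.50°.
cos θ_z = sin φ sin δ + cos φ cos δ cos H = (0.8686)(0.2874) + (0.4955)(0.9578)(0.6088) = 0.5386.
θ_z = arccos(0.5386) = 57.41°, so the elevation is 90° − 57.41° = 32.59°.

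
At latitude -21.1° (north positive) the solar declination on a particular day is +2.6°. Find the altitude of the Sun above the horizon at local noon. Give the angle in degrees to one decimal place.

At local solar noon the hour angle is zero, so the elevation is 90° − |φ − δ| = 90° − |-21.1° − (2.6°)| = 90° − 23.7° = 66.3°.

66.3°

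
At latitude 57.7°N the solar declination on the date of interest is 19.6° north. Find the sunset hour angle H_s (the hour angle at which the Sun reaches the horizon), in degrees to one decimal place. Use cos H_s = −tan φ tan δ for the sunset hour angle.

124.3°

The sunset hour angle satisfies cos H_s = −tan φ tan δ = -0.5633, giving H_s = 124.28°.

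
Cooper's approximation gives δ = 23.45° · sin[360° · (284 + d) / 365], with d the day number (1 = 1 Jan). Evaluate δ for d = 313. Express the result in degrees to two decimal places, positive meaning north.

360 × (284 + 313) / 365 = 588.822°; sin(588.822°) = -0.7527.
δ = 23.45 × -0.7527 = -17.651° ≈ -17.65°.

-17.65°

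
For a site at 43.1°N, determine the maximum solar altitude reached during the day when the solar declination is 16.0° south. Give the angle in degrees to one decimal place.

At local solar noon the hour angle is zero, so the elevation is 90° − |φ − δ| = 90° − |43.1° − (-16.0°)| = 90° − 59.1° = 30.9°.

30.9°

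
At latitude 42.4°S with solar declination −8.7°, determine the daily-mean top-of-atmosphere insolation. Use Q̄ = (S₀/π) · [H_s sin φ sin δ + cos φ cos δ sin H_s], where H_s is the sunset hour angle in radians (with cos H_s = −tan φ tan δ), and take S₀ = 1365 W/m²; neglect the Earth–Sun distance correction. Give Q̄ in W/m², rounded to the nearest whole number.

390 W/m²

−tan φ tan δ = −(-0.9131)(-0.1530) = -0.1397; H_s = arccos(-0.1397) = 98.03°. In radians, H_s = 1.7109.
H_s sin φ sin δ = 1.7109 × -0.6743 × -0.1513 = 0.1745.
cos φ cos δ sin H_s = 0.7385 × 0.9885 × 0.9902 = 0.7229.
Q̄ = (1365/π) × (0.1745 + 0.7229) = 434.49 × 0.8974 = 389.91 W/m².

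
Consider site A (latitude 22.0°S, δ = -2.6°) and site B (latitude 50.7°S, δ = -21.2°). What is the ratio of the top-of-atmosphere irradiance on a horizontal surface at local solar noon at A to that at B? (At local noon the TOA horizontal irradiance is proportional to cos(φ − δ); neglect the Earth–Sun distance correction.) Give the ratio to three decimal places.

A: cos θ_z = cos(-22.0° − (-2.6°)) = 0.9432.
B: cos θ_z = cos(-50.7° − (-21.2°)) = 0.8704.
Ratio A/B = 0.9432 / 0.8704 = 1.0836.

1.084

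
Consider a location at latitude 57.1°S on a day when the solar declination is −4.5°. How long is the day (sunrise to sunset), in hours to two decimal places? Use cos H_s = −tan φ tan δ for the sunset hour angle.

cos H_s = −tan(-57.1°) · tan(-4.5°) = -0.1217, so H_s = arccos(-0.1217) = 96.99°.
Day length = 2 H_s / 15° h⁻¹ = 193.98° / 15 = 12.932 h.

12.93 hours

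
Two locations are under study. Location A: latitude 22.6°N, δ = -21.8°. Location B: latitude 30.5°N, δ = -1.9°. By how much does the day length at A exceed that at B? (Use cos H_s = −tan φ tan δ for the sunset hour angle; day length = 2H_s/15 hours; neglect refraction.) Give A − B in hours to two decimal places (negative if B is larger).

-1.13 h

A: H_s = arccos(−tan 22.6° · tan -21.8°) = 80.42°, so 2H_s/15 = 10.7227 h.
B: H_s = arccos(−tan 30.5° · tan -1.9°) = 88.88°, so 2H_s/15 = 11.8507 h.
A − B = 10.7227 − 11.8507 = -1.1280 h.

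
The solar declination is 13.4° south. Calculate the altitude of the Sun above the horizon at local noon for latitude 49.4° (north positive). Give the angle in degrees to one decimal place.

27.2°

At local solar noon the hour angle is zero, so the elevation is 90° − |φ − δ| = 90° − |49.4° − (-13.4°)| = 90° − 62.8° = 27.2°.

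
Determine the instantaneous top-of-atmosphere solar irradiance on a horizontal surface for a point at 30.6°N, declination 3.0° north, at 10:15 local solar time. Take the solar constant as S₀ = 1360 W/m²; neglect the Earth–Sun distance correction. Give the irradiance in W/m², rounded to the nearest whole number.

1085 W/m²

Hour angle H = 15° × (10.25 − 12) = -26.25°.
cos θ_z = sin φ sin δ + cos φ cos δ cos H = (0.5090)(0.0523) + (0.8607)(0.9986)(0.8969) = 0.7975.
Top-of-atmosphere irradiance = S₀ cos θ_z = 1360 × 0.7975 = 1084.60 W/m².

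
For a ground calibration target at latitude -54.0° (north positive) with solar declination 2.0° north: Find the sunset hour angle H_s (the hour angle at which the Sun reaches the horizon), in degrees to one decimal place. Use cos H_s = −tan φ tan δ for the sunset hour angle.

87.2°

cos H_s = −tan(-54.0°) · tan(2.0°) = 0.0481, so H_s = arccos(0.0481) = 87.24°.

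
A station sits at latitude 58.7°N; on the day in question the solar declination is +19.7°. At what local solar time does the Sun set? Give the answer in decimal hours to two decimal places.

−tan φ tan δ = −(1.6447)(0.3581) = -0.5890; H_s = arccos(-0.5890) = 126.09°.
Sunset is at 12 + H_s/15 = 12 + 8.406 = 20.406 h local solar time.

20.41 h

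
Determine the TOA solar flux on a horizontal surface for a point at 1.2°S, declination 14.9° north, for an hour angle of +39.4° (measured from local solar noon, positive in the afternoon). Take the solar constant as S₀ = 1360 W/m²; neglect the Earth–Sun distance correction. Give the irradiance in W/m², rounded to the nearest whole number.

cos θ_z = sin(-1.2°) sin(14.9°) + cos(-1.2°) cos(14.9°) cos(39.40°) = -0.0054 + 0.7466 = 0.7412.
Top-of-atmosphere irradiance = S₀ cos θ_z = 1360 × 0.7412 = 1008.03 W/m².

1008 W/m²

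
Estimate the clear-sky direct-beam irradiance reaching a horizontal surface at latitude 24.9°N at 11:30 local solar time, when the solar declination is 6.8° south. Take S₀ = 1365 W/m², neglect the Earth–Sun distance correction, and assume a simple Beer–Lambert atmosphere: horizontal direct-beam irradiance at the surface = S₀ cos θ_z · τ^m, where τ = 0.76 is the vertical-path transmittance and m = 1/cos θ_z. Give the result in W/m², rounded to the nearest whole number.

831 W/m²

Hour angle H = 15° × (11.5 − 12) = -7.50°.
cos θ_z = sin(24.9°) sin(-6.8°) + cos(24.9°) cos(-6.8°) cos(-7.50°) = -0.0499 + 0.8930 = 0.8431.
Air mass m = 1/cos θ_z = 1/0.8431 = 1.186; τ^m = 0.76^1.186 = 0.7222.
Surface direct beam = 1365 × 0.8431 × 0.7222 = 831.13 W/m².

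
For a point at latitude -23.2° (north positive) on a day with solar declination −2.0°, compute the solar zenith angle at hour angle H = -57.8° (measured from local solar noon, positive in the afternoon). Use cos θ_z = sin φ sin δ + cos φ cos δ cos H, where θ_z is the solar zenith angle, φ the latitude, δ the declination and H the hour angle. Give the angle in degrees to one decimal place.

59.8°

With φ = -23.2°, δ = -2.0°, H = -57.80°: sin φ sin δ = 0.0137, cos φ cos δ cos H = 0.4895, so cos θ_z = 0.5032.
θ_z = arccos(0.5032) = 59.79°.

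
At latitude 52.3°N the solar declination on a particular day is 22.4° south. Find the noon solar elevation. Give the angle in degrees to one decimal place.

15.3°

At local solar noon the hour angle is zero, so the elevation is 90° − |φ − δ| = 90° − |52.3° − (-22.4°)| = 90° − 74.7° = 15.3°.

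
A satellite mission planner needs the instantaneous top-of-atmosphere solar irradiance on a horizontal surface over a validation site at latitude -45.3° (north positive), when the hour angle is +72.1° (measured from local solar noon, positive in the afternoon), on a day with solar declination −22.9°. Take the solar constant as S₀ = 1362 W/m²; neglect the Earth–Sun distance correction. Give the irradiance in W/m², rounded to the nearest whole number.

cos θ_z = sin(-45.3°) sin(-22.9°) + cos(-45.3°) cos(-22.9°) cos(72.10°) = 0.2766 + 0.1992 = 0.4758.
Top-of-atmosphere irradiance = S₀ cos θ_z = 1362 × 0.4758 = 648.04 W/m².

648 W/m²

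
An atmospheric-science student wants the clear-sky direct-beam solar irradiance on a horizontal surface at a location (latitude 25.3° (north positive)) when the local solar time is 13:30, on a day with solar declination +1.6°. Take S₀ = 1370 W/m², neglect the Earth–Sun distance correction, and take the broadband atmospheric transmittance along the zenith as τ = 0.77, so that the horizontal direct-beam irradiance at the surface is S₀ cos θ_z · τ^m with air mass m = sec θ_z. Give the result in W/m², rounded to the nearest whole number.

Hour angle H = 15° × (13.5 − 12) = 22.50°.
cos θ_z = sin(25.3°) sin(1.6°) + cos(25.3°) cos(1.6°) cos(22.50°) = 0.0119 + 0.8349 = 0.8468.
Air mass m = 1/cos θ_z = 1/0.8468 = 1.181; τ^m = 0.77^1.181 = 0.7344.
Surface direct beam = 1370 × 0.8468 × 0.7344 = 851.99 W/m².

852 W/m²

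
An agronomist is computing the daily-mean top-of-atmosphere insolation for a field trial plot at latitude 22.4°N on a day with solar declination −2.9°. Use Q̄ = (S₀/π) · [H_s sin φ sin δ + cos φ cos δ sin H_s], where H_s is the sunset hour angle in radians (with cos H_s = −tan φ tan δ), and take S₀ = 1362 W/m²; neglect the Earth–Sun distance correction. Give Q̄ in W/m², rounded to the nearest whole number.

387 W/m²

−tan φ tan δ = −(0.4122)(-0.0507) = 0.0209; H_s = arccos(0.0209) = 88.80°. In radians, H_s = 1.5499.
H_s sin φ sin δ = 1.5499 × 0.3811 × -0.0506 = -0.0299.
cos φ cos δ sin H_s = 0.9245 × 0.9987 × 0.9998 = 0.9231.
Q̄ = (1362/π) × (-0.0299 + 0.9231) = 433.54 × 0.8932 = 387.24 W/m².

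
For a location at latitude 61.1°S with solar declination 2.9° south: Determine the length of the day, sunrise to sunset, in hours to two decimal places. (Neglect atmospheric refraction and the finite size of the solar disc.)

12.70 hours

The sunset hour angle satisfies cos H_s = −tan φ tan δ = -0.0918, giving H_s = 95.27°.
Day length = 2 H_s / 15° h⁻¹ = 190.54° / 15 = 12.703 h.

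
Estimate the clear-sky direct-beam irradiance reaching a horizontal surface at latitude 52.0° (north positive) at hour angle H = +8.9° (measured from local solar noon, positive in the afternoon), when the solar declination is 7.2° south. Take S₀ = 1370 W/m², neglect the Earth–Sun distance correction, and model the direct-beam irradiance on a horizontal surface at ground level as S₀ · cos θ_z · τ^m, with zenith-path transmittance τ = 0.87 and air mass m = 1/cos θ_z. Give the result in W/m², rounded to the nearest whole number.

With φ = 52.0°, δ = -7.2°, H = 8.90°: sin φ sin δ = -0.0988, cos φ cos δ cos H = 0.6035, so cos θ_z = 0.5047.
Air mass m = 1/cos θ_z = 1/0.5047 = 1.981; τ^m = 0.87^1.981 = 0.7589.
Surface direct beam = 1370 × 0.5047 × 0.7589 = 524.73 W/m².

525 W/m²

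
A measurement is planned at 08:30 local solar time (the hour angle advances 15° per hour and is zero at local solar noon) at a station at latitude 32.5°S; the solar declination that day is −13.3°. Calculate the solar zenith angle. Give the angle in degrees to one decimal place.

Hour angle H = 15° × (8.5 − 12) = -52.50°.
cos θ_z = sin(-32.5°) sin(-13.3°) + cos(-32.5°) cos(-13.3°) cos(-52.50°) = 0.1236 + 0.4997 = 0.6233.
θ_z = arccos(0.6233) = 51.44°.

51.4°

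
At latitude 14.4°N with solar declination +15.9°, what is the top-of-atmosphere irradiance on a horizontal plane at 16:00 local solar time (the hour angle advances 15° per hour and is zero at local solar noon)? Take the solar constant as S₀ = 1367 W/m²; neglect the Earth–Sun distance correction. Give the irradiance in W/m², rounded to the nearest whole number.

Hour angle H = 15° × (16 − 12) = 60.00°.
With φ = 14.4°, δ = 15.9°, H = 60.00°: sin φ sin δ = 0.0681, cos φ cos δ cos H = 0.4658, so cos θ_z = 0.5339.
Top-of-atmosphere irradiance = S₀ cos θ_z = 1367 × 0.5339 = 729.84 W/m².

730 W/m²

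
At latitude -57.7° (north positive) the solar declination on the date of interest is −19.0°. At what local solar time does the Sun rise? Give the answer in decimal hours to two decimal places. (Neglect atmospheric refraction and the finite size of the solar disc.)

3.80 h

cos H_s = −tan(-57.7°) · tan(-19.0°) = -0.5447, so H_s = arccos(-0.5447) = 123.00°.
Sunrise is at 12 − H_s/15 = 12 − 8.200 = 3.800 h local solar time.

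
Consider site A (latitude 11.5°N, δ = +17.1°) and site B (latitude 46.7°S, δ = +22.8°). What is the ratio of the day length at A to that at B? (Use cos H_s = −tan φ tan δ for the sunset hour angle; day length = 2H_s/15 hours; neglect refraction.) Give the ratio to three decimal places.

A: H_s = arccos(−tan 11.5° · tan 17.1°) = 93.59°, so 2H_s/15 = 12.4787 h.
B: H_s = arccos(−tan -46.7° · tan 22.8°) = 63.51°, so 2H_s/15 = 8.4680 h.
Ratio A/B = 12.4787 / 8.4680 = 1.4736.

1.474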